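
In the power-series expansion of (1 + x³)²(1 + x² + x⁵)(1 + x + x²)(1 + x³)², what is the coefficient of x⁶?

11

(1 + x³)² has coefficients 1,0,0,2,0,0,1 for degrees 0…6.
(1 + x² + x⁵) has coefficients 1,0,1,0,0,1,0 for degrees 0…6.
Multiplying by (1 + x + x²) gives running coefficients 1,1,2,1,1,1,1 for degrees 0…6.
Finally multiplying by (1 + x³)², the product of all factors after the first has coefficients 1,1,2,3,3,5,4 for degrees 0…6.
[x⁶] = 1·4 + 2·3 + 1·1 = 11.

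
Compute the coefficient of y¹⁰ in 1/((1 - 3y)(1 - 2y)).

175099

The denominator gives the recurrence a_n = 5a_(n−1) − 6a_(n−2) for n ≥ 2; the numerator fixes a_0 = 1, a_1 = 5.
Iterating: 1, 5, 19, 65, 211, 665, 2059, 6305, 19171, 58025, 175099, so a_10 = 175099.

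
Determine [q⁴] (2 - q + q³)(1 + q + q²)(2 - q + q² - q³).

2

(2 - q + q³) has coefficients 2,-1,0,1 for degrees 0…3.
(1 + q + q²) has coefficients 1,1,1,0,0 for degrees 0…4.
Finally multiplying by (2 - q + q² - q³), the product of all factors after the first has coefficients 2,1,2,-1,0 for degrees 0…4.
[q⁴] = 2·0 − 1·(-1) + 1·1 = 2.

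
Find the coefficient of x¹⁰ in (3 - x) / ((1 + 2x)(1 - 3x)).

95912

The denominator gives the recurrence a_n = a_(n−1) + 6a_(n−2) for n ≥ 2; the numerator fixes a_0 = 3, a_1 = 2.
Iterating: 3, 2, 20, 32, 152, 344, 1256, 3320, 10856, 30776, 95912, so a_10 = 95912.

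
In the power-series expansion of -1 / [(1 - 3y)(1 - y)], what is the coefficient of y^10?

-88573

The denominator gives the recurrence a_n = 4a_(n−1) − 3a_(n−2) for n ≥ 2; the numerator fixes a_0 = -1, a_1 = -4.
Iterating: -1, -4, -13, -40, -121, -364, -1093, -3280, -9841, -29524, -88573, so a_10 = -88573.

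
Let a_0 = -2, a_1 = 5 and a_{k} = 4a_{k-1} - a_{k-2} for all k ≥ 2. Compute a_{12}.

The ordinary generating function has denominator 1 - 4z + z^2.
Iterating the recurrence: a_0,…,a_{12} = -2, 5, 22, 83, 310, 1157, 4318, 16115, 60142, 224453, 837670, 3126227, 11667238.

11667238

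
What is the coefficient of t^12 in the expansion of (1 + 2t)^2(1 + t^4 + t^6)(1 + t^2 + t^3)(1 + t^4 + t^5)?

(1 + 2t)^2 has coefficients 1,4,4 for degrees 0…2.
(1 + t^4 + t^6) has coefficients 1,0,0,0,1,0,1,0,0,0,0,0,0 for degrees 0…12.
Multiplying by (1 + t^2 + t^3) gives running coefficients 1,0,1,1,1,0,2,1,1,1,0,0,0 for degrees 0…12.
Finally multiplying by (1 + t^4 + t^5), the product of all factors after the first has coefficients 1,0,1,1,2,1,3,3,3,2,2,3,2 for degrees 0…12.
[t^12] = 1·2 + 4·3 + 4·2 = 22.

22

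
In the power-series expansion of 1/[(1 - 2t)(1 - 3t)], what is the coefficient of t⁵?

665

The denominator gives the recurrence a_n = 5a_(n−1) − 6a_(n−2) for n ≥ 2; the numerator fixes a_0 = 1, a_1 = 5.
Iterating: 1, 5, 19, 65, 211, 665, so a_5 = 665.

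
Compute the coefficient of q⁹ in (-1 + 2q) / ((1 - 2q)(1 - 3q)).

The denominator gives the recurrence a_n = 5a_(n−1) − 6a_(n−2) for n ≥ 3; the numerator fixes a_0 = -1, a_1 = -3, a_2 = -9.
Iterating: -1, -3, -9, -27, -81, -243, -729, -2187, -6561, -19683, so a_9 = -19683.

-19683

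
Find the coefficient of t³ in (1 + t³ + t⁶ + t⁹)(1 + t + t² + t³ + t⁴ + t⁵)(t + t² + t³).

(1 + t³ + t⁶ + t⁹) has coefficients 1,0,0,1 for degrees 0…3.
(1 + t + t² + t³ + t⁴ + t⁵) has coefficients 1,1,1,1 for degrees 0…3.
Finally multiplying by (t + t² + t³), the product of all factors after the first has coefficients 0,1,2,3 for degrees 0…3.
[t³] = 1·3 + 1·0 = 3.

3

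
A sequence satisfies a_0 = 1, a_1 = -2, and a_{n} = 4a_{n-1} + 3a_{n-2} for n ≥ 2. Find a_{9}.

The ordinary generating function has denominator 1 - 4x - 3x^2.
Iterating the recurrence: a_0,…,a_{9} = 1, -2, -5, -26, -119, -554, -2573, -11954, -55535, -258002.

-258002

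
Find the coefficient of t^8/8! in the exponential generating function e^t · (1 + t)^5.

19081

The EGF product rule gives c_8 = Σ_{k_1+k_2=8} C(8; k_1,k_2) · ∏ g_i(k_i), where e^t gives (1)^k; (1+t)^5 gives the falling factorial (5)_k.
g_1(k) for k = 0…8: 1, 1, 1, 1, 1, 1, 1, 1, 1.
g_2(k) for k = 0…8: 1, 5, 20, 60, 120, 120, 0, 0, 0.
c_8 = Σ_k C(8,k)·g_1(k)·g_2(8−k) = 56·1·120 + 70·1·120 + 56·1·60 + 28·1·20 + 8·1·5 + 1·1·1 = 6720 + 8400 + 3360 + 560 + 40 + 1 = 19081.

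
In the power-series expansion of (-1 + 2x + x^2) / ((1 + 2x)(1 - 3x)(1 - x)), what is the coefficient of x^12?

-108200

Partial fractions give a closed form: a_n = (-7/15)·(-2)^n + (-1/5)·3^n + (-1/3)·1^n.
At n = 12: a_12 = -108200.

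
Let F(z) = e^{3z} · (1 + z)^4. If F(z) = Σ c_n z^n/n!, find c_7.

The EGF product rule gives c_7 = Σ_{k_1+k_2=7} C(7; k_1,k_2) · ∏ g_i(k_i), where e^{3z} gives (3)^k; (1+z)^4 gives the falling factorial (4)_k.
g_1(k) for k = 0…7: 1, 3, 9, 27, 81, 243, 729, 2187.
g_2(k) for k = 0…7: 1, 4, 12, 24, 24, 0, 0, 0.
c_7 = Σ_k C(7,k)·g_1(k)·g_2(7−k) = 35·27·24 + 35·81·24 + 21·243·12 + 7·729·4 + 1·2187·1 = 22680 + 68040 + 61236 + 20412 + 2187 = 174555.

174555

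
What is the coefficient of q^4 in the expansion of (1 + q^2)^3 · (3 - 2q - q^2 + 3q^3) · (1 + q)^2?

(1 + q^2)^3 has coefficients 1,0,3,0,3 for degrees 0…4.
(3 - 2q - q^2 + 3q^3) has coefficients 3,-2,-1,3,0 for degrees 0…4.
Finally multiplying by (1 + q)^2, the product of all factors after the first has coefficients 3,4,-2,-1,5 for degrees 0…4.
[q^4] = 1·5 + 3·(-2) + 3·3 = 8.

8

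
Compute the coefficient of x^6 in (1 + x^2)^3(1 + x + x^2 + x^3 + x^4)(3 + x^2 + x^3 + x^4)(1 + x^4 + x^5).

(1 + x^2)^3 has coefficients 1,0,3,0,3,0,1 for degrees 0…6.
(1 + x + x^2 + x^3 + x^4) has coefficients 1,1,1,1,1,0,0 for degrees 0…6.
Multiplying by (3 + x^2 + x^3 + x^4) gives running coefficients 3,3,4,5,6,3,3 for degrees 0…6.
Finally multiplying by (1 + x^4 + x^5), the product of all factors after the first has coefficients 3,3,4,5,9,9,10 for degrees 0…6.
[x^6] = 1·10 + 3·9 + 3·4 + 1·3 = 52.

52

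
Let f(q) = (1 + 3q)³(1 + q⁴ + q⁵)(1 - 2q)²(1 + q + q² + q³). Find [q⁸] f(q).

(1 + 3q)³ has coefficients 1,9,27,27 for degrees 0…3.
(1 + q⁴ + q⁵) has coefficients 1,0,0,0,1,1,0,0,0 for degrees 0…8.
Multiplying by (1 - 2q)² gives running coefficients 1,-4,4,0,1,-3,0,4,0 for degrees 0…8.
Finally multiplying by (1 + q + q² + q³), the product of all factors after the first has coefficients 1,-3,1,1,1,2,-2,2,1 for degrees 0…8.
[q⁸] = 1·1 + 9·2 + 27·(-2) + 27·2 = 19.

19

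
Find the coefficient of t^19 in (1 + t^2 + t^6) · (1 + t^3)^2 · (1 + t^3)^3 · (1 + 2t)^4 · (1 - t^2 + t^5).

(1 + t^2 + t^6) has coefficients 1,0,1,0,0,0,1 for degrees 0…6.
(1 + t^3)^2 has coefficients 1,0,0,2,0,0,1,0,0,0,0,0,0,0,0,0,0,0,0,0 for degrees 0…19.
Multiplying by (1 + t^3)^3 gives running coefficients 1,0,0,5,0,0,10,0,0,10,0,0,5,0,0,1,0,0,0,0 for degrees 0…19.
Multiplying by (1 + 2t)^4 gives running coefficients 1,8,24,37,56,120,170,160,240,330,240,240,325,200,120,161,88,24,32,16 for degrees 0…19.
Finally multiplying by (1 - t^2 + t^5), the product of all factors after the first has coefficients 1,8,23,29,32,84,122,64,107,226,120,80,245,200,125,201,208,188,144,112 for degrees 0…19.
[t^19] = 1·112 + 1·188 + 1·200 = 500.

500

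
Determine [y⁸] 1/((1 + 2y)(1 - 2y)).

256

Partial fractions give a closed form: a_n = (1/2)·(-2)^n + (1/2)·2^n.
At n = 8: a_8 = 256.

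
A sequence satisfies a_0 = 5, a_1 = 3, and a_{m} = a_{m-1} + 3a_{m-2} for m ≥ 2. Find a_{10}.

The ordinary generating function has denominator 1 - y - 3y^2.
Iterating the recurrence: a_0,…,a_{10} = 5, 3, 18, 27, 81, 162, 405, 891, 2106, 4779, 11097.

11097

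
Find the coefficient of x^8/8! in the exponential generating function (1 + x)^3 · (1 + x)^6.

The EGF product rule gives c_8 = Σ_{k_1+k_2=8} C(8; k_1,k_2) · ∏ g_i(k_i), where (1+x)^3 gives the falling factorial (3)_k; (1+x)^6 gives the falling factorial (6)_k.
g_1(k) for k = 0…8: 1, 3, 6, 6, 0, 0, 0, 0, 0.
g_2(k) for k = 0…8: 1, 6, 30, 120, 360, 720, 720, 0, 0.
c_8 = Σ_k C(8,k)·g_1(k)·g_2(8−k) = 28·6·720 + 56·6·720 = 120960 + 241920 = 362880.

362880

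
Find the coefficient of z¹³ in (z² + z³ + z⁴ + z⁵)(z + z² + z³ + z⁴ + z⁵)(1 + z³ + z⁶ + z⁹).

7

(z² + z³ + z⁴ + z⁵) has coefficients 0,0,1,1,1,1 for degrees 0…5.
(z + z² + z³ + z⁴ + z⁵) has coefficients 0,1,1,1,1,1,0,0,0,0,0,0,0,0 for degrees 0…13.
Finally multiplying by (1 + z³ + z⁶ + z⁹), the product of all factors after the first has coefficients 0,1,1,1,2,2,1,2,2,1,2,2,1,1 for degrees 0…13.
[z¹³] = 1·2 + 1·2 + 1·1 + 1·2 = 7.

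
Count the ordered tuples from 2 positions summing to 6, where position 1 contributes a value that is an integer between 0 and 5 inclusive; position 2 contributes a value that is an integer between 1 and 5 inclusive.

5

The generating function for the choices is (1 + z + z^2 + z^3 + z^4 + z^5)·(z + z^2 + z^3 + z^4 + z^5); the count is [z^6].
(1 + z + z^2 + z^3 + z^4 + z^5) has coefficients 1,1,1,1,1,1 for degrees 0…5.
(z + z^2 + z^3 + z^4 + z^5) has coefficients 0,1,1,1,1,1,0 for degrees 0…6.
[z^6] = 1·0 + 1·1 + 1·1 + 1·1 + 1·1 + 1·1 = 5.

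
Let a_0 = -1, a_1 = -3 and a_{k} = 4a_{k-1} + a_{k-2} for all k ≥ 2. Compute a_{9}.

-317811

The ordinary generating function has denominator 1 - 4y - y^2.
Iterating the recurrence: a_0,…,a_{9} = -1, -3, -13, -55, -233, -987, -4181, -17711, -75025, -317811.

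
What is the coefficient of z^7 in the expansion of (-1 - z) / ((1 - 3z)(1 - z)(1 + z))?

Partial fractions give a closed form: a_n = (-3/2)·3^n + (1/2)·1^n.
At n = 7: a_7 = -3280.

-3280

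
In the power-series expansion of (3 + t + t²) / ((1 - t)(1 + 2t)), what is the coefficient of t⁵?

-57

The denominator gives the recurrence a_n = −a_(n−1) + 2a_(n−2) for n ≥ 3; the numerator fixes a_0 = 3, a_1 = -2, a_2 = 9.
Iterating: 3, -2, 9, -13, 31, -57, so a_5 = -57.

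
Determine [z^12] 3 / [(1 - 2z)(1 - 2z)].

The denominator gives the recurrence a_n = 4a_(n−1) − 4a_(n−2) for n ≥ 2; the numerator fixes a_0 = 3, a_1 = 12.
Iterating: 3, 12, 36, 96, 240, 576, 1344, 3072, 6912, 15360, 33792, 73728, 159744, so a_12 = 159744.

159744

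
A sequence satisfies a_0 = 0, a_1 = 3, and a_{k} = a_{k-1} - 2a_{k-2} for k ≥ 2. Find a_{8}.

The ordinary generating function has denominator 1 - y + 2y^2.
Iterating the recurrence: a_0,…,a_{8} = 0, 3, 3, -3, -9, -3, 15, 21, -9.

-9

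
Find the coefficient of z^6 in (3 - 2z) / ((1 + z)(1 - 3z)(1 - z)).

1914

Partial fractions give a closed form: a_n = (5/8)·(-1)^n + (21/8)·3^n + (-1/4)·1^n.
At n = 6: a_6 = 1914.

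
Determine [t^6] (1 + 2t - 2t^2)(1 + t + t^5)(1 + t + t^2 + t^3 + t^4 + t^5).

4

(1 + 2t - 2t^2) has coefficients 1,2,-2 for degrees 0…2.
(1 + t + t^5) has coefficients 1,1,0,0,0,1,0 for degrees 0…6.
Finally multiplying by (1 + t + t^2 + t^3 + t^4 + t^5), the product of all factors after the first has coefficients 1,2,2,2,2,3,2 for degrees 0…6.
[t^6] = 1·2 + 2·3 − 2·2 = 4.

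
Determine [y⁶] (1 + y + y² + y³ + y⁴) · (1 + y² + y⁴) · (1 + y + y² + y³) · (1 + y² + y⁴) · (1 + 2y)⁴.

(1 + y + y² + y³ + y⁴) has coefficients 1,1,1,1,1 for degrees 0…4.
(1 + y² + y⁴) has coefficients 1,0,1,0,1,0,0 for degrees 0…6.
Multiplying by (1 + y + y² + y³) gives running coefficients 1,1,2,2,2,2,1 for degrees 0…6.
Multiplying by (1 + y² + y⁴) gives running coefficients 1,1,3,3,5,5,5 for degrees 0…6.
Finally multiplying by (1 + 2y)⁴, the product of all factors after the first has coefficients 1,9,35,83,149,229,309 for degrees 0…6.
[y⁶] = 1·309 + 1·229 + 1·149 + 1·83 + 1·35 = 805.

805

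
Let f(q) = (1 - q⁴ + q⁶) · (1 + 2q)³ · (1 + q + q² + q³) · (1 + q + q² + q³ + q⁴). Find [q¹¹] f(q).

(1 - q⁴ + q⁶) has coefficients 1,0,0,0,-1,0,1 for degrees 0…6.
(1 + 2q)³ has coefficients 1,6,12,8,0,0,0,0,0,0,0,0 for degrees 0…11.
Multiplying by (1 + q + q² + q³) gives running coefficients 1,7,19,27,26,20,8,0,0,0,0,0 for degrees 0…11.
Finally multiplying by (1 + q + q² + q³ + q⁴), the product of all factors after the first has coefficients 1,8,27,54,80,99,100,81,54,28,8,0 for degrees 0…11.
[q¹¹] = 1·0 − 1·81 + 1·99 = 18.

18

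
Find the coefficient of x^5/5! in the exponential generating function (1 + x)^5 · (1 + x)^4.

The EGF product rule gives c_5 = Σ_{k_1+k_2=5} C(5; k_1,k_2) · ∏ g_i(k_i), where (1+x)^5 gives the falling factorial (5)_k; (1+x)^4 gives the falling factorial (4)_k.
g_1(k) for k = 0…5: 1, 5, 20, 60, 120, 120.
g_2(k) for k = 0…5: 1, 4, 12, 24, 24, 0.
c_5 = Σ_k C(5,k)·g_1(k)·g_2(5−k) = 5·5·24 + 10·20·24 + 10·60·12 + 5·120·4 + 1·120·1 = 600 + 4800 + 7200 + 2400 + 120 = 15120.

15120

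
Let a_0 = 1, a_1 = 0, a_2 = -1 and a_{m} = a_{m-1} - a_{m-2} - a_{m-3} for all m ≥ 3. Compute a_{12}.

The ordinary generating function has denominator 1 - q + q^2 + q^3.
Iterating the recurrence: a_0,…,a_{12} = 1, 0, -1, -2, -1, 2, 5, 4, -3, -12, -13, 2, 27.

27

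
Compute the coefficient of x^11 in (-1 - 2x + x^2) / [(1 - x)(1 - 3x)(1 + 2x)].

The denominator gives the recurrence a_n = 2a_(n−1) + 5a_(n−2) − 6a_(n−3) for n ≥ 3; the numerator fixes a_0 = -1, a_1 = -4, a_2 = -12.
Iterating: -1, -4, -12, -38, -112, -342, -1016, -3070, -9168, -27590, -82600, -248142, so a_11 = -248142.

-248142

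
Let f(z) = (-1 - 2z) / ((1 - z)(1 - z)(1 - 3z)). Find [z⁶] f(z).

-2722

The denominator gives the recurrence a_n = 5a_(n−1) − 7a_(n−2) + 3a_(n−3) for n ≥ 3; the numerator fixes a_0 = -1, a_1 = -7, a_2 = -28.
Iterating: -1, -7, -28, -94, -295, -901, -2722, so a_6 = -2722.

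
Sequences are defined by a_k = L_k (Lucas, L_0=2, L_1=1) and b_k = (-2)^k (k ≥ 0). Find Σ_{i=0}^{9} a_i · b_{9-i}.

This is [x^9] in the product of the two ordinary generating functions.
Σ = 2·(-512) + 1·256 + 3·(-128) + 4·64 + 7·(-32) + 11·16 + 18·(-8) + 29·4 + 47·(-2) + 76·1 = -990.

-990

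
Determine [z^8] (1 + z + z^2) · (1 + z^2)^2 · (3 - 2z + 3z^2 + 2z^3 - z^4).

(1 + z + z^2) has coefficients 1,1,1 for degrees 0…2.
(1 + z^2)^2 has coefficients 1,0,2,0,1,0,0,0,0 for degrees 0…8.
Finally multiplying by (3 - 2z + 3z^2 + 2z^3 - z^4), the product of all factors after the first has coefficients 3,-2,9,-2,8,2,1,2,-1 for degrees 0…8.
[z^8] = 1·(-1) + 1·2 + 1·1 = 2.

2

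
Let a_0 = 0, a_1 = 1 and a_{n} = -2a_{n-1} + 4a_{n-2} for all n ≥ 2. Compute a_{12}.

The ordinary generating function has denominator 1 + 2q - 4q^2.
Iterating the recurrence: a_0,…,a_{12} = 0, 1, -2, 8, -24, 80, -256, 832, -2688, 8704, -28160, 91136, -294912.

-294912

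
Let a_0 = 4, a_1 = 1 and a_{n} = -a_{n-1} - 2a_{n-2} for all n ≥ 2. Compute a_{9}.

-41

The ordinary generating function has denominator 1 + t + 2t^2.
Iterating the recurrence: a_0,…,a_{9} = 4, 1, -9, 7, 11, -25, 3, 47, -53, -41.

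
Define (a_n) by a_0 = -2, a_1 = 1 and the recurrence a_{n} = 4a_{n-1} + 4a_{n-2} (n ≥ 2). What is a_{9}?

The ordinary generating function has denominator 1 - 4x - 4x^2.
Iterating the recurrence: a_0,…,a_{9} = -2, 1, -4, -12, -64, -304, -1472, -7104, -34304, -165632.

-165632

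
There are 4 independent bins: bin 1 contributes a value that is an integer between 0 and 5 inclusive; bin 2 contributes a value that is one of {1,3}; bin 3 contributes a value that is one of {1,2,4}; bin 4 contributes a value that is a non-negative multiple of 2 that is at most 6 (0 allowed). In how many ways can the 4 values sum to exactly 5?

7

The generating function for the choices is (1 + q + q^2 + q^3 + q^4 + q^5)·(q + q^3)·(q + q^2 + q^4)·(1 + q^2 + q^4 + q^6); the count is [q^5].
(1 + q + q^2 + q^3 + q^4 + q^5) has coefficients 1,1,1,1,1,1 for degrees 0…5.
(q + q^3) has coefficients 0,1,0,1,0,0 for degrees 0…5.
Multiplying by (q + q^2 + q^4) gives running coefficients 0,0,1,1,1,2 for degrees 0…5.
Finally multiplying by (1 + q^2 + q^4 + q^6), the product of all factors after the first has coefficients 0,0,1,1,2,3 for degrees 0…5.
[q^5] = 1·3 + 1·2 + 1·1 + 1·1 + 1·0 + 1·0 = 7.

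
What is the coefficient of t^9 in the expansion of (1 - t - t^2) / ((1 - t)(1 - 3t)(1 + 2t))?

9671

The denominator gives the recurrence a_n = 2a_(n−1) + 5a_(n−2) − 6a_(n−3) for n ≥ 3; the numerator fixes a_0 = 1, a_1 = 1, a_2 = 6.
Iterating: 1, 1, 6, 11, 46, 111, 386, 1051, 3366, 9671, so a_9 = 9671.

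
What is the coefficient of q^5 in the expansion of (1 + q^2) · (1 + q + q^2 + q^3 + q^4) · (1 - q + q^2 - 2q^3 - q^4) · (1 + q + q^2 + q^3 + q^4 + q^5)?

(1 + q^2) has coefficients 1,0,1 for degrees 0…2.
(1 + q + q^2 + q^3 + q^4) has coefficients 1,1,1,1,1,0 for degrees 0…5.
Multiplying by (1 - q + q^2 - 2q^3 - q^4) gives running coefficients 1,0,1,-1,-2,-3 for degrees 0…5.
Finally multiplying by (1 + q + q^2 + q^3 + q^4 + q^5), the product of all factors after the first has coefficients 1,1,2,1,-1,-4 for degrees 0…5.
[q^5] = 1·(-4) + 1·1 = -3.

-3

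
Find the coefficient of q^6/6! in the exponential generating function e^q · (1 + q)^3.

229

The EGF product rule gives c_6 = Σ_{k_1+k_2=6} C(6; k_1,k_2) · ∏ g_i(k_i), where e^q gives (1)^k; (1+q)^3 gives the falling factorial (3)_k.
g_1(k) for k = 0…6: 1, 1, 1, 1, 1, 1, 1.
g_2(k) for k = 0…6: 1, 3, 6, 6, 0, 0, 0.
c_6 = Σ_k C(6,k)·g_1(k)·g_2(6−k) = 20·1·6 + 15·1·6 + 6·1·3 + 1·1·1 = 120 + 90 + 18 + 1 = 229.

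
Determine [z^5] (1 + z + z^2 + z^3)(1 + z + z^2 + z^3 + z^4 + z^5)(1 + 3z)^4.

(1 + z + z^2 + z^3) has coefficients 1,1,1,1 for degrees 0…3.
(1 + z + z^2 + z^3 + z^4 + z^5) has coefficients 1,1,1,1,1,1 for degrees 0…5.
Finally multiplying by (1 + 3z)^4, the product of all factors after the first has coefficients 1,13,67,175,256,256 for degrees 0…5.
[z^5] = 1·256 + 1·256 + 1·175 + 1·67 = 754.

754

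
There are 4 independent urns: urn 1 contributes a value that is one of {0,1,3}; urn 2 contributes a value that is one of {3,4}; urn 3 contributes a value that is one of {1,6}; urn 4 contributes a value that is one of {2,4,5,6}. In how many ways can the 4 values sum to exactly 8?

2

The generating function for the choices is (1 + z + z³)·(z³ + z⁴)·(z + z⁶)·(z² + z⁴ + z⁵ + z⁶); the count is [z⁸].
(1 + z + z³) has coefficients 1,1,0,1 for degrees 0…3.
(z³ + z⁴) has coefficients 0,0,0,1,1,0,0,0,0 for degrees 0…8.
Multiplying by (z + z⁶) gives running coefficients 0,0,0,0,1,1,0,0,0 for degrees 0…8.
Finally multiplying by (z² + z⁴ + z⁵ + z⁶), the product of all factors after the first has coefficients 0,0,0,0,0,0,1,1,1 for degrees 0…8.
[z⁸] = 1·1 + 1·1 + 1·0 = 2.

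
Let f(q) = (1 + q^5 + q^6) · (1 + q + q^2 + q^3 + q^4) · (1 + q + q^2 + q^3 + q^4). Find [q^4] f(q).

(1 + q^5 + q^6) has coefficients 1,0,0,0,0 for degrees 0…4.
(1 + q + q^2 + q^3 + q^4) has coefficients 1,1,1,1,1 for degrees 0…4.
Finally multiplying by (1 + q + q^2 + q^3 + q^4), the product of all factors after the first has coefficients 1,2,3,4,5 for degrees 0…4.
[q^4] = 1·5 = 5.

5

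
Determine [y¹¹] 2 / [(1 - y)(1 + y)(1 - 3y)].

398580

Partial fractions give a closed form: a_n = (-1/2)·1^n + (1/4)·(-1)^n + (9/4)·3^n.
At n = 11: a_11 = 398580.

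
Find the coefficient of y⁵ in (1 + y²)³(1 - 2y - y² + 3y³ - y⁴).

3

(1 + y²)³ has coefficients 1,0,3,0,3,0 for degrees 0…5.
(1 - 2y - y² + 3y³ - y⁴) has coefficients 1,-2,-1,3,-1,0 for degrees 0…5.
[y⁵] = 1·0 + 3·3 + 3·(-2) = 3.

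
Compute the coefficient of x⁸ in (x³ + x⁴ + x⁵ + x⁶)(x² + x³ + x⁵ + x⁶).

(x³ + x⁴ + x⁵ + x⁶) has coefficients 0,0,0,1,1,1,1 for degrees 0…6.
(x² + x³ + x⁵ + x⁶) has coefficients 0,0,1,1,0,1,1,0,0 for degrees 0…8.
[x⁸] = 1·1 + 1·0 + 1·1 + 1·1 = 3.

3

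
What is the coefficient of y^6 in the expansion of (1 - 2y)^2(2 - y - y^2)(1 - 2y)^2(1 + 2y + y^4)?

(1 - 2y)^2 has coefficients 1,-4,4 for degrees 0…2.
(2 - y - y^2) has coefficients 2,-1,-1,0,0,0,0 for degrees 0…6.
Multiplying by (1 - 2y)^2 gives running coefficients 2,-9,11,0,-4,0,0 for degrees 0…6.
Finally multiplying by (1 + 2y + y^4), the product of all factors after the first has coefficients 2,-5,-7,22,-2,-17,11 for degrees 0…6.
[y^6] = 1·11 − 4·(-17) + 4·(-2) = 71.

71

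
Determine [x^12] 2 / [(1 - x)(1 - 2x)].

The denominator gives the recurrence a_n = 3a_(n−1) − 2a_(n−2) for n ≥ 2; the numerator fixes a_0 = 2, a_1 = 6.
Iterating: 2, 6, 14, 30, 62, 126, 254, 510, 1022, 2046, 4094, 8190, 16382, so a_12 = 16382.

16382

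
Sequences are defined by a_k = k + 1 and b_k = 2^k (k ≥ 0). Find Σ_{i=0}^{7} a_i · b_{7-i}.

502

Write out a_i and b_{7-i} for i = 0,…,7 and sum the products.
Σ = 1·128 + 2·64 + 3·32 + 4·16 + 5·8 + 6·4 + 7·2 + 8·1 = 502.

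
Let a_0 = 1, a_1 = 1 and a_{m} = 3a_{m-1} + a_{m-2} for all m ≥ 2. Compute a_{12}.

The ordinary generating function has denominator 1 - 3y - y^2.
Iterating the recurrence: a_0,…,a_{12} = 1, 1, 4, 13, 43, 142, 469, 1549, 5116, 16897, 55807, 184318, 608761.

608761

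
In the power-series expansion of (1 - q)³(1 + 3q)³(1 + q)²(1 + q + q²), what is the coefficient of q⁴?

(1 - q)³ has coefficients 1,-3,3,-1 for degrees 0…3.
(1 + 3q)³ has coefficients 1,9,27,27,0 for degrees 0…4.
Multiplying by (1 + q)² gives running coefficients 1,11,46,90,81 for degrees 0…4.
Finally multiplying by (1 + q + q²), the product of all factors after the first has coefficients 1,12,58,147,217 for degrees 0…4.
[q⁴] = 1·217 − 3·147 + 3·58 − 1·12 = -62.

-62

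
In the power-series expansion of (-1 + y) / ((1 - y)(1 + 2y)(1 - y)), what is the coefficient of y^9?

341

The denominator gives the recurrence a_n = 3a_(n−2) − 2a_(n−3) for n ≥ 3; the numerator fixes a_0 = -1, a_1 = 1, a_2 = -3.
Iterating: -1, 1, -3, 5, -11, 21, -43, 85, -171, 341, so a_9 = 341.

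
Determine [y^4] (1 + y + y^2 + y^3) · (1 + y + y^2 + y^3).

(1 + y + y^2 + y^3) has coefficients 1,1,1,1 for degrees 0…3.
(1 + y + y^2 + y^3) has coefficients 1,1,1,1,0 for degrees 0…4.
[y^4] = 1·0 + 1·1 + 1·1 + 1·1 = 3.

3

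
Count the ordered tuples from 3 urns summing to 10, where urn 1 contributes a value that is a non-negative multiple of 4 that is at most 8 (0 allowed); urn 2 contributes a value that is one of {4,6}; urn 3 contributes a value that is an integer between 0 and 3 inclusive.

The generating function for the choices is (1 + q^4 + q^8)·(q^4 + q^6)·(1 + q + q^2 + q^3); the count is [q^10].
(1 + q^4 + q^8) has coefficients 1,0,0,0,1,0,0,0,1 for degrees 0…8.
(q^4 + q^6) has coefficients 0,0,0,0,1,0,1,0,0,0,0 for degrees 0…10.
Finally multiplying by (1 + q + q^2 + q^3), the product of all factors after the first has coefficients 0,0,0,0,1,1,2,2,1,1,0 for degrees 0…10.
[q^10] = 1·0 + 1·2 + 1·0 = 2.

2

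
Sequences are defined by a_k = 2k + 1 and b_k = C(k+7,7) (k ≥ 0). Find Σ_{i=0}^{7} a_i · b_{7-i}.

The convolution is the x^7 coefficient of A(x)B(x).
Σ = 1·3432 + 3·1716 + 5·792 + 7·330 + 9·120 + 11·36 + 13·8 + 15·1 = 16445.

16445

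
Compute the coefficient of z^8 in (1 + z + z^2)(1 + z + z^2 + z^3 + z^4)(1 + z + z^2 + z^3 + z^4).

(1 + z + z^2) has coefficients 1,1,1 for degrees 0…2.
(1 + z + z^2 + z^3 + z^4) has coefficients 1,1,1,1,1,0,0,0,0 for degrees 0…8.
Finally multiplying by (1 + z + z^2 + z^3 + z^4), the product of all factors after the first has coefficients 1,2,3,4,5,4,3,2,1 for degrees 0…8.
[z^8] = 1·1 + 1·2 + 1·3 = 6.

6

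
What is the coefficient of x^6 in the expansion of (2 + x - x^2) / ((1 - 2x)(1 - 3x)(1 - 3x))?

The denominator gives the recurrence a_n = 8a_(n−1) − 21a_(n−2) + 18a_(n−3) for n ≥ 3; the numerator fixes a_0 = 2, a_1 = 17, a_2 = 93.
Iterating: 2, 17, 93, 423, 1737, 6687, 24633, so a_6 = 24633.

24633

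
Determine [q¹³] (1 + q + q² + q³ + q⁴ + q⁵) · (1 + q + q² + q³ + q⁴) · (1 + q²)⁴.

(1 + q + q² + q³ + q⁴ + q⁵) has coefficients 1,1,1,1,1,1 for degrees 0…5.
(1 + q + q² + q³ + q⁴) has coefficients 1,1,1,1,1,0,0,0,0,0,0,0,0,0 for degrees 0…13.
Finally multiplying by (1 + q²)⁴, the product of all factors after the first has coefficients 1,1,5,5,11,10,14,10,11,5,5,1,1,0 for degrees 0…13.
[q¹³] = 1·0 + 1·1 + 1·1 + 1·5 + 1·5 + 1·11 = 23.

23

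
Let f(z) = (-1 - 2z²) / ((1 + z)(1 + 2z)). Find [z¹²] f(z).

-12285

The denominator gives the recurrence a_n = −3a_(n−1) − 2a_(n−2) for n ≥ 3; the numerator fixes a_0 = -1, a_1 = 3, a_2 = -9.
Iterating: -1, 3, -9, 21, -45, 93, -189, 381, -765, 1533, -3069, 6141, -12285, so a_12 = -12285.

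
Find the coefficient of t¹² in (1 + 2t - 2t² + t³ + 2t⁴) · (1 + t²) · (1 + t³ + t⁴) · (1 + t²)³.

13

(1 + 2t - 2t² + t³ + 2t⁴) has coefficients 1,2,-2,1,2 for degrees 0…4.
(1 + t²) has coefficients 1,0,1,0,0,0,0,0,0,0,0,0,0 for degrees 0…12.
Multiplying by (1 + t³ + t⁴) gives running coefficients 1,0,1,1,1,1,1,0,0,0,0,0,0 for degrees 0…12.
Finally multiplying by (1 + t²)³, the product of all factors after the first has coefficients 1,0,4,1,7,4,8,6,7,4,4,1,1 for degrees 0…12.
[t¹²] = 1·1 + 2·1 − 2·4 + 1·4 + 2·7 = 13.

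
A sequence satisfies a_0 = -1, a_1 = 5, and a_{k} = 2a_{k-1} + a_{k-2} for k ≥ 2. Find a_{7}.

The ordinary generating function has denominator 1 - 2t - t^2.
Iterating the recurrence: a_0,…,a_{7} = -1, 5, 9, 23, 55, 133, 321, 775.

775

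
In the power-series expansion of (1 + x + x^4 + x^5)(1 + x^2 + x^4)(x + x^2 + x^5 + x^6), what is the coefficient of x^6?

6

(1 + x + x^4 + x^5) has coefficients 1,1,0,0,1,1 for degrees 0…5.
(1 + x^2 + x^4) has coefficients 1,0,1,0,1,0,0 for degrees 0…6.
Finally multiplying by (x + x^2 + x^5 + x^6), the product of all factors after the first has coefficients 0,1,1,1,1,2,2 for degrees 0…6.
[x^6] = 1·2 + 1·2 + 1·1 + 1·1 = 6.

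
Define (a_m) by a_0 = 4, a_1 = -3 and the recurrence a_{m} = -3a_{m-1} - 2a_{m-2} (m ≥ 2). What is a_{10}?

-1019

The ordinary generating function has denominator 1 + 3x + 2x^2.
Iterating the recurrence: a_0,…,a_{10} = 4, -3, 1, 3, -11, 27, -59, 123, -251, 507, -1019.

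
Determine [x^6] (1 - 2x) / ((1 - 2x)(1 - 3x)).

729

Partial fractions give a closed form: a_n = (1)·3^n.
At n = 6: a_6 = 729.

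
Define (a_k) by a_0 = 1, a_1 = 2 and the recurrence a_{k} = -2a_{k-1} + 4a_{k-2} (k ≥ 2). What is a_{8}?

-2048

The ordinary generating function has denominator 1 + 2z - 4z^2.
Iterating the recurrence: a_0,…,a_{8} = 1, 2, 0, 8, -16, 64, -192, 640, -2048.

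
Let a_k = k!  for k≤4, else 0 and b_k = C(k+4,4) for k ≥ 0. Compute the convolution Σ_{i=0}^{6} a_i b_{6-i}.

1046

The convolution is the t^6 coefficient of A(t)B(t).
Σ = 1·210 + 1·126 + 2·70 + 6·35 + 24·15 + 0·5 + 0·1 = 1046.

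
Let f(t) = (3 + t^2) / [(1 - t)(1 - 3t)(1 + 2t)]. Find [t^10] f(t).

The denominator gives the recurrence a_n = 2a_(n−1) + 5a_(n−2) − 6a_(n−3) for n ≥ 3; the numerator fixes a_0 = 3, a_1 = 6, a_2 = 28.
Iterating: 3, 6, 28, 68, 240, 652, 2096, 6012, 18592, 54668, 166224, so a_10 = 166224.

166224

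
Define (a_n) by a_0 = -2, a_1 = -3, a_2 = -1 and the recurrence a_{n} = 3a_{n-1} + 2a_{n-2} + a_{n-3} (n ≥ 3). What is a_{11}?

-312668

The ordinary generating function has denominator 1 - 3q - 2q^2 - q^3.
Iterating the recurrence: a_0,…,a_{11} = -2, -3, -1, -11, -38, -137, -498, -1806, -6551, -23763, -86197, -312668.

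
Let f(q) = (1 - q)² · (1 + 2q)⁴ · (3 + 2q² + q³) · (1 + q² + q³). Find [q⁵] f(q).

(1 - q)² has coefficients 1,-2,1 for degrees 0…2.
(1 + 2q)⁴ has coefficients 1,8,24,32,16,0 for degrees 0…5.
Multiplying by (3 + 2q² + q³) gives running coefficients 3,24,74,113,104,88 for degrees 0…5.
Finally multiplying by (1 + q² + q³), the product of all factors after the first has coefficients 3,24,77,140,202,275 for degrees 0…5.
[q⁵] = 1·275 − 2·202 + 1·140 = 11.

11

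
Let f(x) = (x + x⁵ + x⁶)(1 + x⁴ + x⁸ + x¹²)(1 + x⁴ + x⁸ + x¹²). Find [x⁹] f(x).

5

(x + x⁵ + x⁶) has coefficients 0,1,0,0,0,1,1 for degrees 0…6.
(1 + x⁴ + x⁸ + x¹²) has coefficients 1,0,0,0,1,0,0,0,1,0 for degrees 0…9.
Finally multiplying by (1 + x⁴ + x⁸ + x¹²), the product of all factors after the first has coefficients 1,0,0,0,2,0,0,0,3,0 for degrees 0…9.
[x⁹] = 1·3 + 1·2 + 1·0 = 5.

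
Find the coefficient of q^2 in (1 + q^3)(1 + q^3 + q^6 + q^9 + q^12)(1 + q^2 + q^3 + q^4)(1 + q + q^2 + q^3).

2

(1 + q^3) has coefficients 1,0,0 for degrees 0…2.
(1 + q^3 + q^6 + q^9 + q^12) has coefficients 1,0,0 for degrees 0…2.
Multiplying by (1 + q^2 + q^3 + q^4) gives running coefficients 1,0,1 for degrees 0…2.
Finally multiplying by (1 + q + q^2 + q^3), the product of all factors after the first has coefficients 1,1,2 for degrees 0…2.
[q^2] = 1·2 = 2.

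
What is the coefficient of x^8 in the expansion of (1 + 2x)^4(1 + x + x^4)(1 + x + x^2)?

72

(1 + 2x)^4 has coefficients 1,8,24,32,16 for degrees 0…4.
(1 + x + x^4) has coefficients 1,1,0,0,1,0,0,0,0 for degrees 0…8.
Finally multiplying by (1 + x + x^2), the product of all factors after the first has coefficients 1,2,2,1,1,1,1,0,0 for degrees 0…8.
[x^8] = 1·0 + 8·0 + 24·1 + 32·1 + 16·1 = 72.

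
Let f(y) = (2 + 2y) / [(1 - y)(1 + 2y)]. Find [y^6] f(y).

Partial fractions give a closed form: a_n = (4/3)·1^n + (2/3)·(-2)^n.
At n = 6: a_6 = 44.

44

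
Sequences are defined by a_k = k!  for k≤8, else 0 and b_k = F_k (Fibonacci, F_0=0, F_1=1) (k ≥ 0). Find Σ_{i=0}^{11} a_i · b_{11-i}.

The convolution is the t^11 coefficient of A(t)B(t).
Σ = 1·89 + 1·55 + 2·34 + 6·21 + 24·13 + 120·8 + 720·5 + 5040·3 + 40320·2 + 0·1 + 0·1 + 0·0 = 100970.

100970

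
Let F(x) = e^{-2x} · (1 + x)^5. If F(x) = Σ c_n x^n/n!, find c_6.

The EGF product rule gives c_6 = Σ_{k_1+k_2=6} C(6; k_1,k_2) · ∏ g_i(k_i), where e^{-2x} gives (-2)^k; (1+x)^5 gives the falling factorial (5)_k.
g_1(k) for k = 0…6: 1, -2, 4, -8, 16, -32, 64.
g_2(k) for k = 0…6: 1, 5, 20, 60, 120, 120, 0.
c_6 = Σ_k C(6,k)·g_1(k)·g_2(6−k) = 6·(-2)·120 + 15·4·120 + 20·(-8)·60 + 15·16·20 + 6·(-32)·5 + 1·64·1 = −1440 + 7200 − 9600 + 4800 − 960 + 64 = 64.

64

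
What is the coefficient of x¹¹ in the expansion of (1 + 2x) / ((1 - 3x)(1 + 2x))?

177147

The denominator gives the recurrence a_n = a_(n−1) + 6a_(n−2) for n ≥ 2; the numerator fixes a_0 = 1, a_1 = 3.
Iterating: 1, 3, 9, 27, 81, 243, 729, 2187, 6561, 19683, 59049, 177147, so a_11 = 177147.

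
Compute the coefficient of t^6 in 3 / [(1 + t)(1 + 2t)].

381

Partial fractions give a closed form: a_n = (-3)·(-1)^n + (6)·(-2)^n.
At n = 6: a_6 = 381.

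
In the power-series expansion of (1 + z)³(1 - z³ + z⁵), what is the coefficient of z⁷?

3

(1 + z)³ has coefficients 1,3,3,1 for degrees 0…3.
(1 - z³ + z⁵) has coefficients 1,0,0,-1,0,1,0,0 for degrees 0…7.
[z⁷] = 1·0 + 3·0 + 3·1 + 1·0 = 3.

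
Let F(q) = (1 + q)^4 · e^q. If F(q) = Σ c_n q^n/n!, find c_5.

The EGF product rule gives c_5 = Σ_{k_1+k_2=5} C(5; k_1,k_2) · ∏ g_i(k_i), where (1+q)^4 gives the falling factorial (4)_k; e^q gives (1)^k.
g_1(k) for k = 0…5: 1, 4, 12, 24, 24, 0.
g_2(k) for k = 0…5: 1, 1, 1, 1, 1, 1.
c_5 = Σ_k C(5,k)·g_1(k)·g_2(5−k) = 1·1·1 + 5·4·1 + 10·12·1 + 10·24·1 + 5·24·1 = 1 + 20 + 120 + 240 + 120 = 501.

501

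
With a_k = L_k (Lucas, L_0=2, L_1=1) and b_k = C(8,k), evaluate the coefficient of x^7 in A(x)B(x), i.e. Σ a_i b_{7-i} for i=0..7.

1365

Write out a_i and b_{7-i} for i = 0,…,7 and sum the products.
Σ = 2·8 + 1·28 + 3·56 + 4·70 + 7·56 + 11·28 + 18·8 + 29·1 = 1365.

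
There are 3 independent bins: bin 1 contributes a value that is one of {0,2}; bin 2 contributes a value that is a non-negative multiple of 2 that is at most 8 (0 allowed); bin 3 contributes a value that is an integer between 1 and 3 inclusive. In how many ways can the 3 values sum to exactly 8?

The generating function for the choices is (1 + y²)·(1 + y² + y⁴ + y⁶ + y⁸)·(y + y² + y³); the count is [y⁸].
(1 + y²) has coefficients 1,0,1 for degrees 0…2.
(1 + y² + y⁴ + y⁶ + y⁸) has coefficients 1,0,1,0,1,0,1,0,1 for degrees 0…8.
Finally multiplying by (y + y² + y³), the product of all factors after the first has coefficients 0,1,1,2,1,2,1,2,1 for degrees 0…8.
[y⁸] = 1·1 + 1·1 = 2.

2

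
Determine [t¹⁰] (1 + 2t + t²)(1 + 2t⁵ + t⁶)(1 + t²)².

(1 + 2t + t²) has coefficients 1,2,1 for degrees 0…2.
(1 + 2t⁵ + t⁶) has coefficients 1,0,0,0,0,2,1,0,0,0,0 for degrees 0…10.
Finally multiplying by (1 + t²)², the product of all factors after the first has coefficients 1,0,2,0,1,2,1,4,2,2,1 for degrees 0…10.
[t¹⁰] = 1·1 + 2·2 + 1·2 = 7.

7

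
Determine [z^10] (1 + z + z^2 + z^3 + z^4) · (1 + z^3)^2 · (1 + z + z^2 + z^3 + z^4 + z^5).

11

(1 + z + z^2 + z^3 + z^4) has coefficients 1,1,1,1,1 for degrees 0…4.
(1 + z^3)^2 has coefficients 1,0,0,2,0,0,1,0,0,0,0 for degrees 0…10.
Finally multiplying by (1 + z + z^2 + z^3 + z^4 + z^5), the product of all factors after the first has coefficients 1,1,1,3,3,3,3,3,3,1,1 for degrees 0…10.
[z^10] = 1·1 + 1·1 + 1·3 + 1·3 + 1·3 = 11.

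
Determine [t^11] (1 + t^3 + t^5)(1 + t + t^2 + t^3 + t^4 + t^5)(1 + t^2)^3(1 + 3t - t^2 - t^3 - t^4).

6

(1 + t^3 + t^5) has coefficients 1,0,0,1,0,1 for degrees 0…5.
(1 + t + t^2 + t^3 + t^4 + t^5) has coefficients 1,1,1,1,1,1,0,0,0,0,0,0 for degrees 0…11.
Multiplying by (1 + t^2)^3 gives running coefficients 1,1,4,4,7,7,7,7,4,4,1,1 for degrees 0…11.
Finally multiplying by (1 + 3t - t^2 - t^3 - t^4), the product of all factors after the first has coefficients 1,4,6,14,13,19,13,10,4,-5,-5,-11 for degrees 0…11.
[t^11] = 1·(-11) + 1·4 + 1·13 = 6.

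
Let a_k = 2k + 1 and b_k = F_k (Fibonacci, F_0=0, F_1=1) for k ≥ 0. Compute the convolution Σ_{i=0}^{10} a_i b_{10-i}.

This is [x^10] in the product of the two ordinary generating functions.
Σ = 1·55 + 3·34 + 5·21 + 7·13 + 9·8 + 11·5 + 13·3 + 15·2 + 17·1 + 19·1 + 21·0 = 585.

585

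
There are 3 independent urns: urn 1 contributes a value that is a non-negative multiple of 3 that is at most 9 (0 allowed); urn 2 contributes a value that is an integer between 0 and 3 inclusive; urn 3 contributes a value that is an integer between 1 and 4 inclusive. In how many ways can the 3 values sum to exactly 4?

The generating function for the choices is (1 + z^3 + z^6 + z^9)·(1 + z + z^2 + z^3)·(z + z^2 + z^3 + z^4); the count is [z^4].
(1 + z^3 + z^6 + z^9) has coefficients 1,0,0,1,0 for degrees 0…4.
(1 + z + z^2 + z^3) has coefficients 1,1,1,1,0 for degrees 0…4.
Finally multiplying by (z + z^2 + z^3 + z^4), the product of all factors after the first has coefficients 0,1,2,3,4 for degrees 0…4.
[z^4] = 1·4 + 1·1 = 5.

5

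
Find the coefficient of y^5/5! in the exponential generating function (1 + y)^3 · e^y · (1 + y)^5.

The EGF product rule gives c_5 = Σ_{k_1+k_2+k_3=5} C(5; k_1,k_2,k_3) · ∏ g_i(k_i), where (1+y)^3 gives the falling factorial (3)_k; e^y gives (1)^k; (1+y)^5 gives the falling factorial (5)_k.
g_1(k) for k = 0…5: 1, 3, 6, 6, 0, 0.
g_2(k) for k = 0…5: 1, 1, 1, 1, 1, 1.
g_3(k) for k = 0…5: 1, 5, 20, 60, 120, 120.
First combine the last two factors: h(k) = Σ_j C(k,j)·g_2(j)·g_3(k−j) for k = 0…5: 1, 6, 31, 136, 501, 1546.
c_5 = Σ_k C(5,k)·g_1(k)·h(5−k) = 1·1·1546 + 5·3·501 + 10·6·136 + 10·6·31 = 1546 + 7515 + 8160 + 1860 = 19081.

19081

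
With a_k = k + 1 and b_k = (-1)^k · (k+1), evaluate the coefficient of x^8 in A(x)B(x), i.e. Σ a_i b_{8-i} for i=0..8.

5

The convolution is the t^8 coefficient of A(t)B(t).
Σ = 1·9 + 2·(-8) + 3·7 + 4·(-6) + 5·5 + 6·(-4) + 7·3 + 8·(-2) + 9·1 = 5.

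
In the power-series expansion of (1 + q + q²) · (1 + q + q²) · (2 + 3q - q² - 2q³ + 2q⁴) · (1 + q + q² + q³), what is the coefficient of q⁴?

30

(1 + q + q²) has coefficients 1,1,1 for degrees 0…2.
(1 + q + q²) has coefficients 1,1,1,0,0 for degrees 0…4.
Multiplying by (2 + 3q - q² - 2q³ + 2q⁴) gives running coefficients 2,5,4,0,-1 for degrees 0…4.
Finally multiplying by (1 + q + q² + q³), the product of all factors after the first has coefficients 2,7,11,11,8 for degrees 0…4.
[q⁴] = 1·8 + 1·11 + 1·11 = 30.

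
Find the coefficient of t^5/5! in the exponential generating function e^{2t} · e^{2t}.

The EGF product rule gives c_5 = Σ_{k_1+k_2=5} C(5; k_1,k_2) · ∏ g_i(k_i), where e^{2t} gives (2)^k; e^{2t} gives (2)^k.
g_1(k) for k = 0…5: 1, 2, 4, 8, 16, 32.
g_2(k) for k = 0…5: 1, 2, 4, 8, 16, 32.
c_5 = Σ_k C(5,k)·g_1(k)·g_2(5−k) = 1·1·32 + 5·2·16 + 10·4·8 + 10·8·4 + 5·16·2 + 1·32·1 = 32 + 160 + 320 + 320 + 160 + 32 = 1024.

1024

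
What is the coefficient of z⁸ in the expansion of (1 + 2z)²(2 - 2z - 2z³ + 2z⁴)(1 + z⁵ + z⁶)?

-10

(1 + 2z)² has coefficients 1,4,4 for degrees 0…2.
(2 - 2z - 2z³ + 2z⁴) has coefficients 2,-2,0,-2,2,0,0,0,0 for degrees 0…8.
Finally multiplying by (1 + z⁵ + z⁶), the product of all factors after the first has coefficients 2,-2,0,-2,2,2,0,-2,-2 for degrees 0…8.
[z⁸] = 1·(-2) + 4·(-2) + 4·0 = -10.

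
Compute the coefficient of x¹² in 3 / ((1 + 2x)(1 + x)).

24573

The denominator gives the recurrence a_n = −3a_(n−1) − 2a_(n−2) for n ≥ 2; the numerator fixes a_0 = 3, a_1 = -9.
Iterating: 3, -9, 21, -45, 93, -189, 381, -765, 1533, -3069, 6141, -12285, 24573, so a_12 = 24573.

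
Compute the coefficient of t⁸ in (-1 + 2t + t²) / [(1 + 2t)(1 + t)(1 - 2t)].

Partial fractions give a closed form: a_n = (-7/4)·(-2)^n + (2/3)·(-1)^n + (1/12)·2^n.
At n = 8: a_8 = -426.

-426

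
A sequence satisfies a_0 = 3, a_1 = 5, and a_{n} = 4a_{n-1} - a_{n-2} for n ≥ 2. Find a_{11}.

2369647

The ordinary generating function has denominator 1 - 4q + q^2.
Iterating the recurrence: a_0,…,a_{11} = 3, 5, 17, 63, 235, 877, 3273, 12215, 45587, 170133, 634945, 2369647.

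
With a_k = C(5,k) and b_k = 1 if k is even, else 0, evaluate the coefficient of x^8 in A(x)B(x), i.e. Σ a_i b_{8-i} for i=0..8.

16

Write out a_i and b_{8-i} for i = 0,…,8 and sum the products.
Σ = 1·1 + 5·0 + 10·1 + 10·0 + 5·1 + 1·0 + 0·1 + 0·0 + 0·1 = 16.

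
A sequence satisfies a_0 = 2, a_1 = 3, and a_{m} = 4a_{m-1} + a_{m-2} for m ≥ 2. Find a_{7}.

19003

The ordinary generating function has denominator 1 - 4t - t^2.
Iterating the recurrence: a_0,…,a_{7} = 2, 3, 14, 59, 250, 1059, 4486, 19003.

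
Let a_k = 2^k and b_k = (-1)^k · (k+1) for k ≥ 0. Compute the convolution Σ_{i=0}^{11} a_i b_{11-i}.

This is [x^11] in the product of the two ordinary generating functions.
Σ = 1·(-12) + 2·11 + 4·(-10) + 8·9 + 16·(-8) + 32·7 + 64·(-6) + 128·5 + 256·(-4) + 512·3 + 1024·(-2) + 2048·1 = 906.

906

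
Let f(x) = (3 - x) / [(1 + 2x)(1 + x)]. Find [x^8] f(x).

1788

Partial fractions give a closed form: a_n = (7)·(-2)^n + (-4)·(-1)^n.
At n = 8: a_8 = 1788.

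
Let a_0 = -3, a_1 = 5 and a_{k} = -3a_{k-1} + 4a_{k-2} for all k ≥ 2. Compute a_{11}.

The ordinary generating function has denominator 1 + 3x - 4x^2.
Iterating the recurrence: a_0,…,a_{11} = -3, 5, -27, 101, -411, 1637, -6555, 26213, -104859, 419429, -1677723, 6710885.

6710885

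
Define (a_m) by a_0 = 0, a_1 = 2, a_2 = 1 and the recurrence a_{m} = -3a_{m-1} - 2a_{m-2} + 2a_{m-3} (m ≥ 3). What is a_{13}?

10815

The ordinary generating function has denominator 1 + 3x + 2x^2 - 2x^3.
Iterating the recurrence: a_0,…,a_{13} = 0, 2, 1, -7, 23, -53, 99, -145, 131, 95, -837, 2583, -5885, 10815.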